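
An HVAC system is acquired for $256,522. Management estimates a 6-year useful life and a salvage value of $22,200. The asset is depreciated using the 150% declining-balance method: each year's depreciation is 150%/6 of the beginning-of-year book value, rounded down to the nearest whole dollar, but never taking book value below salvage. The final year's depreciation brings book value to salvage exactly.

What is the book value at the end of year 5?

Depreciable base = $256,522 − $22,200 = $234,322.
Year 1: ⌊$256,522 × 150%/6⌋ = $64,130. Book value $192,392.
Year 2: ⌊$192,392 × 150%/6⌋ = $48,098. Book value $144,294.
Year 3: ⌊$144,294 × 150%/6⌋ = $36,073. Book value $108,221.
Year 4: ⌊$108,221 × 150%/6⌋ = $27,055. Book value $81,166.
Year 5: ⌊$81,166 × 150%/6⌋ = $20,291. Book value $60,875.

$60,875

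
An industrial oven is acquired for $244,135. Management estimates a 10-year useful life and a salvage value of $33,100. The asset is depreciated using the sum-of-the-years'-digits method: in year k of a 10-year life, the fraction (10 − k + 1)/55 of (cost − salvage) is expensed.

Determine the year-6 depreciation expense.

$19,185

Depreciable base = $244,135 − $33,100 = $211,035.
Sum of the years' digits = 10+9+8+7+6+5+4+3+2+1 = 55.
Year 1: $211,035 × 10/55 = $38,370. Book value $205,765.
Year 2: $211,035 × 9/55 = $34,533. Book value $171,232.
Year 3: $211,035 × 8/55 = $30,696. Book value $140,536.
Year 4: $211,035 × 7/55 = $26,859. Book value $113,677.
Year 5: $211,035 × 6/55 = $23,022. Book value $90,655.
Year 6: $211,035 × 5/55 = $19,185. Book value $71,470.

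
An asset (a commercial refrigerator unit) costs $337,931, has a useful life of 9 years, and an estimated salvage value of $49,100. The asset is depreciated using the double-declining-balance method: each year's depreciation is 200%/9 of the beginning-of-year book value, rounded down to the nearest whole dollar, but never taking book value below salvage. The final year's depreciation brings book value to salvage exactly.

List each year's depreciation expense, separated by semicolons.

Depreciable base = $337,931 − $49,100 = $288,831.
Year 1: ⌊$337,931 × 200%/9⌋ = $75,095. Book value $262,836.
Year 2: ⌊$262,836 × 200%/9⌋ = $58,408. Book value $204,428.
Year 3: ⌊$204,428 × 200%/9⌋ = $45,428. Book value $159,000.
Year 4: ⌊$159,000 × 200%/9⌋ = $35,333. Book value $123,667.
Year 5: ⌊$123,667 × 200%/9⌋ = $27,481. Book value $96,186.
Year 6: ⌊$96,186 × 200%/9⌋ = $21,374. Book value $74,812.
Year 7: ⌊$74,812 × 200%/9⌋ = $16,624. Book value $58,188.
Year 8: ⌊$58,188 × 200%/9⌋ = $12,930, capped at $9,088. Book value $49,100.
Year 9 (final): $49,100 − $49,100 = $0. Book value $49,100.

$75,095; $58,408; $45,428; $35,333; $27,481; $21,374; $16,624; $9,088; $0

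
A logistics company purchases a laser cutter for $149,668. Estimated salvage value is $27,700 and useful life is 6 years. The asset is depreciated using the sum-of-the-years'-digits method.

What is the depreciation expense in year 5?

$11,616

Depreciable base = $149,668 − $27,700 = $121,968.
Sum of the years' digits = 6+5+4+3+2+1 = 21.
Year 1: $121,968 × 6/21 = $34,848. Book value $114,820.
Year 2: $121,968 × 5/21 = $29,040. Book value $85,780.
Year 3: $121,968 × 4/21 = $23,232. Book value $62,548.
Year 4: $121,968 × 3/21 = $17,424. Book value $45,124.
Year 5: $121,968 × 2/21 = $11,616. Book value $33,508.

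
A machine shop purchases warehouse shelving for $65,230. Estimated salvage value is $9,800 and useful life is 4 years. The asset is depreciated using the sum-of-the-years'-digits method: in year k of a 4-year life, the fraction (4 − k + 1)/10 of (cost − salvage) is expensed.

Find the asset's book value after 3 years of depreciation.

Depreciable base = $65,230 − $9,800 = $55,430.
Sum of the years' digits = 4+3+2+1 = 10.
Year 1: $55,430 × 4/10 = $22,172. Book value $43,058.
Year 2: $55,430 × 3/10 = $16,629. Book value $26,429.
Year 3: $55,430 × 2/10 = $11,086. Book value $15,343.

$15,343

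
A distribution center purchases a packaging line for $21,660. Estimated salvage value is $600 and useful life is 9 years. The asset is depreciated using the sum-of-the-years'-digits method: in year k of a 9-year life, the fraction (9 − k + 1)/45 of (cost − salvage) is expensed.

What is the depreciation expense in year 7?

$1,404

Depreciable base = $21,660 − $600 = $21,060.
Sum of the years' digits = 9+8+7+6+5+4+3+2+1 = 45.
Year 1: $21,060 × 9/45 = $4,212. Book value $17,448.
Year 2: $21,060 × 8/45 = $3,744. Book value $13,704.
Year 3: $21,060 × 7/45 = $3,276. Book value $10,428.
Year 4: $21,060 × 6/45 = $2,808. Book value $7,620.
Year 5: $21,060 × 5/45 = $2,340. Book value $5,280.
Year 6: $21,060 × 4/45 = $1,872. Book value $3,408.
Year 7: $21,060 × 3/45 = $1,404. Book value $2,004.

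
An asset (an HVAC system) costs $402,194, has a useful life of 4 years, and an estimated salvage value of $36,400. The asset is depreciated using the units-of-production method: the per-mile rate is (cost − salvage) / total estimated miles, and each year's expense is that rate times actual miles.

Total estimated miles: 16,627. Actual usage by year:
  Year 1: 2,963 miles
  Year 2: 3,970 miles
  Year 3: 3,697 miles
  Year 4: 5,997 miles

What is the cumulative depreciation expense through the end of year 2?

$152,526

Depreciable base = $402,194 − $36,400 = $365,794.
Rate = $365,794 / 16,627 miles = $22 per mile.
Year 1: 2,963 × $22 = $65,186. Book value $337,008.
Year 2: 3,970 × $22 = $87,340. Book value $249,668.
Accumulated through year 2 = $402,194 − $249,668 = $152,526.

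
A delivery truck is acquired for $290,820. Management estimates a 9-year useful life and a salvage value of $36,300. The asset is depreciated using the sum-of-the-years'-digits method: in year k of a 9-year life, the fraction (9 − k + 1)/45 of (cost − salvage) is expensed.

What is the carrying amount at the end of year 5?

$92,860

Depreciable base = $290,820 − $36,300 = $254,520.
Sum of the years' digits = 9+8+7+6+5+4+3+2+1 = 45.
Year 1: $254,520 × 9/45 = $50,904. Book value $239,916.
Year 2: $254,520 × 8/45 = $45,248. Book value $194,668.
Year 3: $254,520 × 7/45 = $39,592. Book value $155,076.
Year 4: $254,520 × 6/45 = $33,936. Book value $121,140.
Year 5: $254,520 × 5/45 = $28,280. Book value $92,860.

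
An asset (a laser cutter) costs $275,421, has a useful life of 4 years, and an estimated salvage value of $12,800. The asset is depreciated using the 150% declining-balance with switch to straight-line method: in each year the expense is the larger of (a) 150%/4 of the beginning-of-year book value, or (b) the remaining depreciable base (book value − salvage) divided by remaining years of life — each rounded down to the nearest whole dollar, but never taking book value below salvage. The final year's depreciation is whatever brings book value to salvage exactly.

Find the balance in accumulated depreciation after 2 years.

$167,834

Depreciable base = $275,421 − $12,800 = $262,621.
Year 1: DB = ⌊$275,421 × 150%/4⌋ = $103,282; SL = ⌊$262,621/4⌋ = $65,655 → take DB $103,282. Book value $172,139.
Year 2: DB = ⌊$172,139 × 150%/4⌋ = $64,552; SL = ⌊$159,339/3⌋ = $53,113 → take DB $64,552. Book value $107,587.
Accumulated through year 2 = $275,421 − $107,587 = $167,834.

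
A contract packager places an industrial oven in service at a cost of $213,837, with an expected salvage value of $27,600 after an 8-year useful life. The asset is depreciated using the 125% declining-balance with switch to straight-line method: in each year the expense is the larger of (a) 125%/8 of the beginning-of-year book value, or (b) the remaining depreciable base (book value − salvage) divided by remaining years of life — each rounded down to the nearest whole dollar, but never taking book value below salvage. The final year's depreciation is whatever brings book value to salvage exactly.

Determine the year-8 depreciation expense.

Depreciable base = $213,837 − $27,600 = $186,237.
Year 1: DB = ⌊$213,837 × 125%/8⌋ = $33,412; SL = ⌊$186,237/8⌋ = $23,279 → take DB $33,412. Book value $180,425.
Year 2: DB = ⌊$180,425 × 125%/8⌋ = $28,191; SL = ⌊$152,825/7⌋ = $21,832 → take DB $28,191. Book value $152,234.
Year 3: DB = ⌊$152,234 × 125%/8⌋ = $23,786; SL = ⌊$124,634/6⌋ = $20,772 → take DB $23,786. Book value $128,448.
Year 4: DB = ⌊$128,448 × 125%/8⌋ = $20,070; SL = ⌊$100,848/5⌋ = $20,169 → take SL $20,169. Book value $108,279.
Year 5: DB = ⌊$108,279 × 125%/8⌋ = $16,918; SL = ⌊$80,679/4⌋ = $20,169 → take SL $20,169. Book value $88,110.
Year 6: DB = ⌊$88,110 × 125%/8⌋ = $13,767; SL = ⌊$60,510/3⌋ = $20,170 → take SL $20,170. Book value $67,940.
Year 7: DB = ⌊$67,940 × 125%/8⌋ = $10,615; SL = ⌊$40,340/2⌋ = $20,170 → take SL $20,170. Book value $47,770.
Year 8 (final): $47,770 − $27,600 = $20,170. Book value $27,600.

$20,170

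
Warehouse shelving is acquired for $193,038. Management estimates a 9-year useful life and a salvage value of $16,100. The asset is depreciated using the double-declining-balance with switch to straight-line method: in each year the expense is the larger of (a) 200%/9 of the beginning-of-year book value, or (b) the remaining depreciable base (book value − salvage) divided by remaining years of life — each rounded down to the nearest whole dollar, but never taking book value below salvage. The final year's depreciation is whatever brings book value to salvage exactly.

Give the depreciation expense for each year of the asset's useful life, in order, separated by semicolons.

$42,897; $33,364; $25,950; $20,183; $15,698; $12,210; $9,496; $8,570; $8,570

Depreciable base = $193,038 − $16,100 = $176,938.
Year 1: DB = ⌊$193,038 × 200%/9⌋ = $42,897; SL = ⌊$176,938/9⌋ = $19,659 → take DB $42,897. Book value $150,141.
Year 2: DB = ⌊$150,141 × 200%/9⌋ = $33,364; SL = ⌊$134,041/8⌋ = $16,755 → take DB $33,364. Book value $116,777.
Year 3: DB = ⌊$116,777 × 200%/9⌋ = $25,950; SL = ⌊$100,677/7⌋ = $14,382 → take DB $25,950. Book value $90,827.
Year 4: DB = ⌊$90,827 × 200%/9⌋ = $20,183; SL = ⌊$74,727/6⌋ = $12,454 → take DB $20,183. Book value $70,644.
Year 5: DB = ⌊$70,644 × 200%/9⌋ = $15,698; SL = ⌊$54,544/5⌋ = $10,908 → take DB $15,698. Book value $54,946.
Year 6: DB = ⌊$54,946 × 200%/9⌋ = $12,210; SL = ⌊$38,846/4⌋ = $9,711 → take DB $12,210. Book value $42,736.
Year 7: DB = ⌊$42,736 × 200%/9⌋ = $9,496; SL = ⌊$26,636/3⌋ = $8,878 → take DB $9,496. Book value $33,240.
Year 8: DB = ⌊$33,240 × 200%/9⌋ = $7,386; SL = ⌊$17,140/2⌋ = $8,570 → take SL $8,570. Book value $24,670.
Year 9 (final): $24,670 − $16,100 = $8,570. Book value $16,100.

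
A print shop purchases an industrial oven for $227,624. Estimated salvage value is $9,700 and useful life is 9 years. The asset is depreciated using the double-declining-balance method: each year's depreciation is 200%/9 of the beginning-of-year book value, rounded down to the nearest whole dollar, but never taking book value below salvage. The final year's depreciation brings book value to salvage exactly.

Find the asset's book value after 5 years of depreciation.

$64,789

Depreciable base = $227,624 − $9,700 = $217,924.
Year 1: ⌊$227,624 × 200%/9⌋ = $50,583. Book value $177,041.
Year 2: ⌊$177,041 × 200%/9⌋ = $39,342. Book value $137,699.
Year 3: ⌊$137,699 × 200%/9⌋ = $30,599. Book value $107,100.
Year 4: ⌊$107,100 × 200%/9⌋ = $23,800. Book value $83,300.
Year 5: ⌊$83,300 × 200%/9⌋ = $18,511. Book value $64,789.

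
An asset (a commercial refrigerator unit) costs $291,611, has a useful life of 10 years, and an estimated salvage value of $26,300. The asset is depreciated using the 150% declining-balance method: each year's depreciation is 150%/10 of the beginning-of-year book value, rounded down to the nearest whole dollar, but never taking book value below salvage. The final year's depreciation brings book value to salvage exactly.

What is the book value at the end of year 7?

$93,486

Depreciable base = $291,611 − $26,300 = $265,311.
Year 1: ⌊$291,611 × 150%/10⌋ = $43,741. Book value $247,870.
Year 2: ⌊$247,870 × 150%/10⌋ = $37,180. Book value $210,690.
Year 3: ⌊$210,690 × 150%/10⌋ = $31,603. Book value $179,087.
Year 4: ⌊$179,087 × 150%/10⌋ = $26,863. Book value $152,224.
Year 5: ⌊$152,224 × 150%/10⌋ = $22,833. Book value $129,391.
Year 6: ⌊$129,391 × 150%/10⌋ = $19,408. Book value $109,983.
Year 7: ⌊$109,983 × 150%/10⌋ = $16,497. Book value $93,486.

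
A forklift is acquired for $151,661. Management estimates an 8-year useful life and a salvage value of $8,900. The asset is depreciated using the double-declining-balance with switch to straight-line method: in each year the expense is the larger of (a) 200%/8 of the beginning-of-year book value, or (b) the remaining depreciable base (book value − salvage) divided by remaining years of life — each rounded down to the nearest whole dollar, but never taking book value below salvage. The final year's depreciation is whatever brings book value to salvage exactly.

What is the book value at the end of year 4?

$47,988

Depreciable base = $151,661 − $8,900 = $142,761.
Year 1: DB = ⌊$151,661 × 200%/8⌋ = $37,915; SL = ⌊$142,761/8⌋ = $17,845 → take DB $37,915. Book value $113,746.
Year 2: DB = ⌊$113,746 × 200%/8⌋ = $28,436; SL = ⌊$104,846/7⌋ = $14,978 → take DB $28,436. Book value $85,310.
Year 3: DB = ⌊$85,310 × 200%/8⌋ = $21,327; SL = ⌊$76,410/6⌋ = $12,735 → take DB $21,327. Book value $63,983.
Year 4: DB = ⌊$63,983 × 200%/8⌋ = $15,995; SL = ⌊$55,083/5⌋ = $11,016 → take DB $15,995. Book value $47,988.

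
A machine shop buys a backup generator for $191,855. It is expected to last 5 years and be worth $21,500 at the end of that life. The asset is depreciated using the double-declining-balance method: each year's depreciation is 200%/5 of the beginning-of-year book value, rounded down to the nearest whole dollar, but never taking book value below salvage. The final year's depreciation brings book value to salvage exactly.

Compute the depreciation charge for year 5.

Depreciable base = $191,855 − $21,500 = $170,355.
Year 1: ⌊$191,855 × 200%/5⌋ = $76,742. Book value $115,113.
Year 2: ⌊$115,113 × 200%/5⌋ = $46,045. Book value $69,068.
Year 3: ⌊$69,068 × 200%/5⌋ = $27,627. Book value $41,441.
Year 4: ⌊$41,441 × 200%/5⌋ = $16,576. Book value $24,865.
Year 5 (final): $24,865 − $21,500 = $3,365. Book value $21,500.

$3,365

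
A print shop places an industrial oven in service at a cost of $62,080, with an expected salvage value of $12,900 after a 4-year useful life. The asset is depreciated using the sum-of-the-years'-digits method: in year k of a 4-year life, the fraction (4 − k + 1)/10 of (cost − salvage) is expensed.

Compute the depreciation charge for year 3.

Depreciable base = $62,080 − $12,900 = $49,180.
Sum of the years' digits = 4+3+2+1 = 10.
Year 1: $49,180 × 4/10 = $19,672. Book value $42,408.
Year 2: $49,180 × 3/10 = $14,754. Book value $27,654.
Year 3: $49,180 × 2/10 = $9,836. Book value $17,818.

$9,836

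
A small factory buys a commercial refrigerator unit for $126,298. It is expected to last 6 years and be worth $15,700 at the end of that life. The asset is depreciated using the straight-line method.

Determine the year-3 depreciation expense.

$18,433

Depreciable base = $126,298 − $15,700 = $110,598.
Annual expense = $110,598 / 6 = $18,433.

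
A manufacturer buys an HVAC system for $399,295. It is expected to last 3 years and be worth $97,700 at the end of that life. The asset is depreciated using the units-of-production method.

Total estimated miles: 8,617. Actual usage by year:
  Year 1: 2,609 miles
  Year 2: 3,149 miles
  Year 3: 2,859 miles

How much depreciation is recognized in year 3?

$100,065

Depreciable base = $399,295 − $97,700 = $301,595.
Rate = $301,595 / 8,617 miles = $35 per mile.
Year 1: 2,609 × $35 = $91,315. Book value $307,980.
Year 2: 3,149 × $35 = $110,215. Book value $197,765.
Year 3: 2,859 × $35 = $100,065. Book value $97,700.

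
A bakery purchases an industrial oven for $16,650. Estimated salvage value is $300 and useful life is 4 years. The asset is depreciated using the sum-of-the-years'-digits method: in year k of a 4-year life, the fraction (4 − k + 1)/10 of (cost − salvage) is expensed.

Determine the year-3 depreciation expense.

Depreciable base = $16,650 − $300 = $16,350.
Sum of the years' digits = 4+3+2+1 = 10.
Year 1: $16,350 × 4/10 = $6,540. Book value $10,110.
Year 2: $16,350 × 3/10 = $4,905. Book value $5,205.
Year 3: $16,350 × 2/10 = $3,270. Book value $1,935.

$3,270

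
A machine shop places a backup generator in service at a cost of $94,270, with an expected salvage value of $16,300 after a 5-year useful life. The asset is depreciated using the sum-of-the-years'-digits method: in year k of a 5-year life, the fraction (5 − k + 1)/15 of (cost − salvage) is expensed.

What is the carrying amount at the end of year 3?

$31,894

Depreciable base = $94,270 − $16,300 = $77,970.
Sum of the years' digits = 5+4+3+2+1 = 15.
Year 1: $77,970 × 5/15 = $25,990. Book value $68,280.
Year 2: $77,970 × 4/15 = $20,792. Book value $47,488.
Year 3: $77,970 × 3/15 = $15,594. Book value $31,894.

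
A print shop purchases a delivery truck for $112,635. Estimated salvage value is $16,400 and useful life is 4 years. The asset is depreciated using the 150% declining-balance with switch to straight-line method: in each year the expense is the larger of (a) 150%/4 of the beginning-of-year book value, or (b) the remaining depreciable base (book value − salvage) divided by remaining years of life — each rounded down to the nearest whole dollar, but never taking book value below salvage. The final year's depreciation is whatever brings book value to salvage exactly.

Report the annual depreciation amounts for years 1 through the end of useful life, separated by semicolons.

$42,238; $26,398; $16,499; $11,100

Depreciable base = $112,635 − $16,400 = $96,235.
Year 1: DB = ⌊$112,635 × 150%/4⌋ = $42,238; SL = ⌊$96,235/4⌋ = $24,058 → take DB $42,238. Book value $70,397.
Year 2: DB = ⌊$70,397 × 150%/4⌋ = $26,398; SL = ⌊$53,997/3⌋ = $17,999 → take DB $26,398. Book value $43,999.
Year 3: DB = ⌊$43,999 × 150%/4⌋ = $16,499; SL = ⌊$27,599/2⌋ = $13,799 → take DB $16,499. Book value $27,500.
Year 4 (final): $27,500 − $16,400 = $11,100. Book value $16,400.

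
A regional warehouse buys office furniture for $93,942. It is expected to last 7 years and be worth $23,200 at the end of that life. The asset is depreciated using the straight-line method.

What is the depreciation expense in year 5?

$10,106

Depreciable base = $93,942 − $23,200 = $70,742.
Annual expense = $70,742 / 7 = $10,106.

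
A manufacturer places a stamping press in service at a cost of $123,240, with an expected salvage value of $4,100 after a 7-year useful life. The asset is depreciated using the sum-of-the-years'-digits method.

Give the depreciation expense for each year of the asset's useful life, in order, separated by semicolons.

$29,785; $25,530; $21,275; $17,020; $12,765; $8,510; $4,255

Depreciable base = $123,240 − $4,100 = $119,140.
Sum of the years' digits = 7+6+5+4+3+2+1 = 28.
Year 1: $119,140 × 7/28 = $29,785. Book value $93,455.
Year 2: $119,140 × 6/28 = $25,530. Book value $67,925.
Year 3: $119,140 × 5/28 = $21,275. Book value $46,650.
Year 4: $119,140 × 4/28 = $17,020. Book value $29,630.
Year 5: $119,140 × 3/28 = $12,765. Book value $16,865.
Year 6: $119,140 × 2/28 = $8,510. Book value $8,355.
Year 7: $119,140 × 1/28 = $4,255. Book value $4,100.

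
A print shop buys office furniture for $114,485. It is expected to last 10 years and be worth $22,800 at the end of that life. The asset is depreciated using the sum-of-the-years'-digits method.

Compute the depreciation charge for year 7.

$6,668

Depreciable base = $114,485 − $22,800 = $91,685.
Sum of the years' digits = 10+9+8+7+6+5+4+3+2+1 = 55.
Year 1: $91,685 × 10/55 = $16,670. Book value $97,815.
Year 2: $91,685 × 9/55 = $15,003. Book value $82,812.
Year 3: $91,685 × 8/55 = $13,336. Book value $69,476.
Year 4: $91,685 × 7/55 = $11,669. Book value $57,807.
Year 5: $91,685 × 6/55 = $10,002. Book value $47,805.
Year 6: $91,685 × 5/55 = $8,335. Book value $39,470.
Year 7: $91,685 × 4/55 = $6,668. Book value $32,802.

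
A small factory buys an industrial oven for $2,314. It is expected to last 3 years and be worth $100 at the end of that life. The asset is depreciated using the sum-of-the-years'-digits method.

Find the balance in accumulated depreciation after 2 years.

Depreciable base = $2,314 − $100 = $2,214.
Sum of the years' digits = 3+2+1 = 6.
Year 1: $2,214 × 3/6 = $1,107. Book value $1,207.
Year 2: $2,214 × 2/6 = $738. Book value $469.
Accumulated through year 2 = $2,314 − $469 = $1,845.

$1,845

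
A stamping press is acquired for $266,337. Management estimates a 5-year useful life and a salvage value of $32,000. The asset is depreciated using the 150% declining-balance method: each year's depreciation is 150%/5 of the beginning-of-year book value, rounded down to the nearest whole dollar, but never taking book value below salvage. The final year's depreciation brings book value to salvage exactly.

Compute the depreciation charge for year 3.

$39,151

Depreciable base = $266,337 − $32,000 = $234,337.
Year 1: ⌊$266,337 × 150%/5⌋ = $79,901. Book value $186,436.
Year 2: ⌊$186,436 × 150%/5⌋ = $55,930. Book value $130,506.
Year 3: ⌊$130,506 × 150%/5⌋ = $39,151. Book value $91,355.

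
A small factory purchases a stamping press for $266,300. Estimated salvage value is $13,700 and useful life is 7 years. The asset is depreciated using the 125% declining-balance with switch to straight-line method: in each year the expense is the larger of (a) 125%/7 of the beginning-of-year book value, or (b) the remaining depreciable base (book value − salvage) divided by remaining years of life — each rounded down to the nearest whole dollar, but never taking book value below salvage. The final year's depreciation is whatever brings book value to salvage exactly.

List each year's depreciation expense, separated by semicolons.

Depreciable base = $266,300 − $13,700 = $252,600.
Year 1: DB = ⌊$266,300 × 125%/7⌋ = $47,553; SL = ⌊$252,600/7⌋ = $36,085 → take DB $47,553. Book value $218,747.
Year 2: DB = ⌊$218,747 × 125%/7⌋ = $39,061; SL = ⌊$205,047/6⌋ = $34,174 → take DB $39,061. Book value $179,686.
Year 3: DB = ⌊$179,686 × 125%/7⌋ = $32,086; SL = ⌊$165,986/5⌋ = $33,197 → take SL $33,197. Book value $146,489.
Year 4: DB = ⌊$146,489 × 125%/7⌋ = $26,158; SL = ⌊$132,789/4⌋ = $33,197 → take SL $33,197. Book value $113,292.
Year 5: DB = ⌊$113,292 × 125%/7⌋ = $20,230; SL = ⌊$99,592/3⌋ = $33,197 → take SL $33,197. Book value $80,095.
Year 6: DB = ⌊$80,095 × 125%/7⌋ = $14,302; SL = ⌊$66,395/2⌋ = $33,197 → take SL $33,197. Book value $46,898.
Year 7 (final): $46,898 − $13,700 = $33,198. Book value $13,700.

$47,553; $39,061; $33,197; $33,197; $33,197; $33,197; $33,198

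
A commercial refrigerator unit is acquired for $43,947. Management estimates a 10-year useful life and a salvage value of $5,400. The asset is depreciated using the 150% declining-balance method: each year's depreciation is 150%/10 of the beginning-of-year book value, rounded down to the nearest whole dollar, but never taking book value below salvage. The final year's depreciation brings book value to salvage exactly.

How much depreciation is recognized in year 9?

$1,796

Depreciable base = $43,947 − $5,400 = $38,547.
Year 1: ⌊$43,947 × 150%/10⌋ = $6,592. Book value $37,355.
Year 2: ⌊$37,355 × 150%/10⌋ = $5,603. Book value $31,752.
Year 3: ⌊$31,752 × 150%/10⌋ = $4,762. Book value $26,990.
Year 4: ⌊$26,990 × 150%/10⌋ = $4,048. Book value $22,942.
Year 5: ⌊$22,942 × 150%/10⌋ = $3,441. Book value $19,501.
Year 6: ⌊$19,501 × 150%/10⌋ = $2,925. Book value $16,576.
Year 7: ⌊$16,576 × 150%/10⌋ = $2,486. Book value $14,090.
Year 8: ⌊$14,090 × 150%/10⌋ = $2,113. Book value $11,977.
Year 9: ⌊$11,977 × 150%/10⌋ = $1,796. Book value $10,181.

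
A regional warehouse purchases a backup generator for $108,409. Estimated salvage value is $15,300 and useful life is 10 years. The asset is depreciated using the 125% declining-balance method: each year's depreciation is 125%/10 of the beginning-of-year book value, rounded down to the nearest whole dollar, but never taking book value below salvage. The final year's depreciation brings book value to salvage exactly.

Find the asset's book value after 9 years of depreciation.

$32,597

Depreciable base = $108,409 − $15,300 = $93,109.
Year 1: ⌊$108,409 × 125%/10⌋ = $13,551. Book value $94,858.
Year 2: ⌊$94,858 × 125%/10⌋ = $11,857. Book value $83,001.
Year 3: ⌊$83,001 × 125%/10⌋ = $10,375. Book value $72,626.
Year 4: ⌊$72,626 × 125%/10⌋ = $9,078. Book value $63,548.
Year 5: ⌊$63,548 × 125%/10⌋ = $7,943. Book value $55,605.
Year 6: ⌊$55,605 × 125%/10⌋ = $6,950. Book value $48,655.
Year 7: ⌊$48,655 × 125%/10⌋ = $6,081. Book value $42,574.
Year 8: ⌊$42,574 × 125%/10⌋ = $5,321. Book value $37,253.
Year 9: ⌊$37,253 × 125%/10⌋ = $4,656. Book value $32,597.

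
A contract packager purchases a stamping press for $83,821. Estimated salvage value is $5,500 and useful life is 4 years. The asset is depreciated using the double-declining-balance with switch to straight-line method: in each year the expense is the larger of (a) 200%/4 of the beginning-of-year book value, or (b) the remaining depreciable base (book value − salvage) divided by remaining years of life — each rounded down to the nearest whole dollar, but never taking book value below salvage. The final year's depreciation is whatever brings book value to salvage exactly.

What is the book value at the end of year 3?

Depreciable base = $83,821 − $5,500 = $78,321.
Year 1: DB = ⌊$83,821 × 200%/4⌋ = $41,910; SL = ⌊$78,321/4⌋ = $19,580 → take DB $41,910. Book value $41,911.
Year 2: DB = ⌊$41,911 × 200%/4⌋ = $20,955; SL = ⌊$36,411/3⌋ = $12,137 → take DB $20,955. Book value $20,956.
Year 3: DB = ⌊$20,956 × 200%/4⌋ = $10,478; SL = ⌊$15,456/2⌋ = $7,728 → take DB $10,478. Book value $10,478.

$10,478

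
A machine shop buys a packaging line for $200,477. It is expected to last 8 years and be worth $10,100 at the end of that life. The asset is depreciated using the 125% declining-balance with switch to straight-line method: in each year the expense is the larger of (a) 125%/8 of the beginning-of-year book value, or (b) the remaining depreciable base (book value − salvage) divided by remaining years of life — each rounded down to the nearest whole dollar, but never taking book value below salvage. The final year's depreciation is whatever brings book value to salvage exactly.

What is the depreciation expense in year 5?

Depreciable base = $200,477 − $10,100 = $190,377.
Year 1: DB = ⌊$200,477 × 125%/8⌋ = $31,324; SL = ⌊$190,377/8⌋ = $23,797 → take DB $31,324. Book value $169,153.
Year 2: DB = ⌊$169,153 × 125%/8⌋ = $26,430; SL = ⌊$159,053/7⌋ = $22,721 → take DB $26,430. Book value $142,723.
Year 3: DB = ⌊$142,723 × 125%/8⌋ = $22,300; SL = ⌊$132,623/6⌋ = $22,103 → take DB $22,300. Book value $120,423.
Year 4: DB = ⌊$120,423 × 125%/8⌋ = $18,816; SL = ⌊$110,323/5⌋ = $22,064 → take SL $22,064. Book value $98,359.
Year 5: DB = ⌊$98,359 × 125%/8⌋ = $15,368; SL = ⌊$88,259/4⌋ = $22,064 → take SL $22,064. Book value $76,295.

$22,064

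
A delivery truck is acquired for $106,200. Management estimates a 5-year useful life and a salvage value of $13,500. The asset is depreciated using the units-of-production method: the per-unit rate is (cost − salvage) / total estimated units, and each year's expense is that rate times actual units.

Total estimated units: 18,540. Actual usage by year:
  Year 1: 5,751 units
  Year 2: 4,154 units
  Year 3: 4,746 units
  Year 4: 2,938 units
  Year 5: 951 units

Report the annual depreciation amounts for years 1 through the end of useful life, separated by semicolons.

Depreciable base = $106,200 − $13,500 = $92,700.
Rate = $92,700 / 18,540 units = $5 per unit.
Year 1: 5,751 × $5 = $28,755. Book value $77,445.
Year 2: 4,154 × $5 = $20,770. Book value $56,675.
Year 3: 4,746 × $5 = $23,730. Book value $32,945.
Year 4: 2,938 × $5 = $14,690. Book value $18,255.
Year 5: 951 × $5 = $4,755. Book value $13,500.

$28,755; $20,770; $23,730; $14,690; $4,755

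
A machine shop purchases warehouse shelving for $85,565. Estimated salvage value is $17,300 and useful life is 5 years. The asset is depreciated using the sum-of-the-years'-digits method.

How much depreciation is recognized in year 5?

Depreciable base = $85,565 − $17,300 = $68,265.
Sum of the years' digits = 5+4+3+2+1 = 15.
Year 1: $68,265 × 5/15 = $22,755. Book value $62,810.
Year 2: $68,265 × 4/15 = $18,204. Book value $44,606.
Year 3: $68,265 × 3/15 = $13,653. Book value $30,953.
Year 4: $68,265 × 2/15 = $9,102. Book value $21,851.
Year 5: $68,265 × 1/15 = $4,551. Book value $17,300.

$4,551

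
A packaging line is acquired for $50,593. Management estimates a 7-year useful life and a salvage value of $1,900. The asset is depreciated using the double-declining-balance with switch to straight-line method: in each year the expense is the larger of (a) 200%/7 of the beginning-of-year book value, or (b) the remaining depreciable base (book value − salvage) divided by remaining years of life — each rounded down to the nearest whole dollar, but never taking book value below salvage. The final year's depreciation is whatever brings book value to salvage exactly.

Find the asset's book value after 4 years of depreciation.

$13,170

Depreciable base = $50,593 − $1,900 = $48,693.
Year 1: DB = ⌊$50,593 × 200%/7⌋ = $14,455; SL = ⌊$48,693/7⌋ = $6,956 → take DB $14,455. Book value $36,138.
Year 2: DB = ⌊$36,138 × 200%/7⌋ = $10,325; SL = ⌊$34,238/6⌋ = $5,706 → take DB $10,325. Book value $25,813.
Year 3: DB = ⌊$25,813 × 200%/7⌋ = $7,375; SL = ⌊$23,913/5⌋ = $4,782 → take DB $7,375. Book value $18,438.
Year 4: DB = ⌊$18,438 × 200%/7⌋ = $5,268; SL = ⌊$16,538/4⌋ = $4,134 → take DB $5,268. Book value $13,170.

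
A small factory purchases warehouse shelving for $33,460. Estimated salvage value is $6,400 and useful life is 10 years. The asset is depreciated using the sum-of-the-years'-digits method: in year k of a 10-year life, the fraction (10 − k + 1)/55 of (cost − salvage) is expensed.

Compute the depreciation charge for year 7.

$1,968

Depreciable base = $33,460 − $6,400 = $27,060.
Sum of the years' digits = 10+9+8+7+6+5+4+3+2+1 = 55.
Year 1: $27,060 × 10/55 = $4,920. Book value $28,540.
Year 2: $27,060 × 9/55 = $4,428. Book value $24,112.
Year 3: $27,060 × 8/55 = $3,936. Book value $20,176.
Year 4: $27,060 × 7/55 = $3,444. Book value $16,732.
Year 5: $27,060 × 6/55 = $2,952. Book value $13,780.
Year 6: $27,060 × 5/55 = $2,460. Book value $11,320.
Year 7: $27,060 × 4/55 = $1,968. Book value $9,352.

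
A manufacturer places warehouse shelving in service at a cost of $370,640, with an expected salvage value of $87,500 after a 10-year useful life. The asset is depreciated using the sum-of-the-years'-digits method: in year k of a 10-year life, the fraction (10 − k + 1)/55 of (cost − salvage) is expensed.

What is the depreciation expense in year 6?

Depreciable base = $370,640 − $87,500 = $283,140.
Sum of the years' digits = 10+9+8+7+6+5+4+3+2+1 = 55.
Year 1: $283,140 × 10/55 = $51,480. Book value $319,160.
Year 2: $283,140 × 9/55 = $46,332. Book value $272,828.
Year 3: $283,140 × 8/55 = $41,184. Book value $231,644.
Year 4: $283,140 × 7/55 = $36,036. Book value $195,608.
Year 5: $283,140 × 6/55 = $30,888. Book value $164,720.
Year 6: $283,140 × 5/55 = $25,740. Book value $138,980.

$25,740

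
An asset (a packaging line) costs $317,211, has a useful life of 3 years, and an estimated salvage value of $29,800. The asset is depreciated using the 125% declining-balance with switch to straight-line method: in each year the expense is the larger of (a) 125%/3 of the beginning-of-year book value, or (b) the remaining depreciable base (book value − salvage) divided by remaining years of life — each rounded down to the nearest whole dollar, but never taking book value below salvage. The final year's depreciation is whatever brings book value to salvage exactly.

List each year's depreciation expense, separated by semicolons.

Depreciable base = $317,211 − $29,800 = $287,411.
Year 1: DB = ⌊$317,211 × 125%/3⌋ = $132,171; SL = ⌊$287,411/3⌋ = $95,803 → take DB $132,171. Book value $185,040.
Year 2: DB = ⌊$185,040 × 125%/3⌋ = $77,100; SL = ⌊$155,240/2⌋ = $77,620 → take SL $77,620. Book value $107,420.
Year 3 (final): $107,420 − $29,800 = $77,620. Book value $29,800.

$132,171; $77,620; $77,620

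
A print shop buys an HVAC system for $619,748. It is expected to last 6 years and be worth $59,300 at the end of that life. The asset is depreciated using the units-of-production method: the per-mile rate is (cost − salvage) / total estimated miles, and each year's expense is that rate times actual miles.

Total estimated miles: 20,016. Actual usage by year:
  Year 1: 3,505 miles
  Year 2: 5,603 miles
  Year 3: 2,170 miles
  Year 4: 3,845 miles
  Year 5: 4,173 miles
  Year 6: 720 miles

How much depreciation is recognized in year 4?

$107,660

Depreciable base = $619,748 − $59,300 = $560,448.
Rate = $560,448 / 20,016 miles = $28 per mile.
Year 1: 3,505 × $28 = $98,140. Book value $521,608.
Year 2: 5,603 × $28 = $156,884. Book value $364,724.
Year 3: 2,170 × $28 = $60,760. Book value $303,964.
Year 4: 3,845 × $28 = $107,660. Book value $196,304.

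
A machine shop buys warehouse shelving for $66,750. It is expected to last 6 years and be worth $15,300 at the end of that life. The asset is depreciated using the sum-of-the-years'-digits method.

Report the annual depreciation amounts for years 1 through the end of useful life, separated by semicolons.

Depreciable base = $66,750 − $15,300 = $51,450.
Sum of the years' digits = 6+5+4+3+2+1 = 21.
Year 1: $51,450 × 6/21 = $14,700. Book value $52,050.
Year 2: $51,450 × 5/21 = $12,250. Book value $39,800.
Year 3: $51,450 × 4/21 = $9,800. Book value $30,000.
Year 4: $51,450 × 3/21 = $7,350. Book value $22,650.
Year 5: $51,450 × 2/21 = $4,900. Book value $17,750.
Year 6: $51,450 × 1/21 = $2,450. Book value $15,300.

$14,700; $12,250; $9,800; $7,350; $4,900; $2,450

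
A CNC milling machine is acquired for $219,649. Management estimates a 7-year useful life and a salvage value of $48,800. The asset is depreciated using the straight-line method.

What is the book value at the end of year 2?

$170,835

Depreciable base = $219,649 − $48,800 = $170,849.
Annual expense = $170,849 / 7 = $24,407.
End of year 1: book value $195,242.
End of year 2: book value $170,835.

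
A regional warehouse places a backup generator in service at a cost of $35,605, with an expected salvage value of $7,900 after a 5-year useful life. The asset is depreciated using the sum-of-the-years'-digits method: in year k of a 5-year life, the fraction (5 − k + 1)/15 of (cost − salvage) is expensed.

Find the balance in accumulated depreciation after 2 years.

Depreciable base = $35,605 − $7,900 = $27,705.
Sum of the years' digits = 5+4+3+2+1 = 15.
Year 1: $27,705 × 5/15 = $9,235. Book value $26,370.
Year 2: $27,705 × 4/15 = $7,388. Book value $18,982.
Accumulated through year 2 = $35,605 − $18,982 = $16,623.

$16,623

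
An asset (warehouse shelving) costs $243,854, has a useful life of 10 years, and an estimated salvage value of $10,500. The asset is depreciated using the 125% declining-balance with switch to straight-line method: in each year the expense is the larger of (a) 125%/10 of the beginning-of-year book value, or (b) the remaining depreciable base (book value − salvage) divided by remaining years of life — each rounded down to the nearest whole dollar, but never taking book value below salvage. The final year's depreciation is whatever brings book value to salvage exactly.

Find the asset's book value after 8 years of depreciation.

$54,176

Depreciable base = $243,854 − $10,500 = $233,354.
Year 1: DB = ⌊$243,854 × 125%/10⌋ = $30,481; SL = ⌊$233,354/10⌋ = $23,335 → take DB $30,481. Book value $213,373.
Year 2: DB = ⌊$213,373 × 125%/10⌋ = $26,671; SL = ⌊$202,873/9⌋ = $22,541 → take DB $26,671. Book value $186,702.
Year 3: DB = ⌊$186,702 × 125%/10⌋ = $23,337; SL = ⌊$176,202/8⌋ = $22,025 → take DB $23,337. Book value $163,365.
Year 4: DB = ⌊$163,365 × 125%/10⌋ = $20,420; SL = ⌊$152,865/7⌋ = $21,837 → take SL $21,837. Book value $141,528.
Year 5: DB = ⌊$141,528 × 125%/10⌋ = $17,691; SL = ⌊$131,028/6⌋ = $21,838 → take SL $21,838. Book value $119,690.
Year 6: DB = ⌊$119,690 × 125%/10⌋ = $14,961; SL = ⌊$109,190/5⌋ = $21,838 → take SL $21,838. Book value $97,852.
Year 7: DB = ⌊$97,852 × 125%/10⌋ = $12,231; SL = ⌊$87,352/4⌋ = $21,838 → take SL $21,838. Book value $76,014.
Year 8: DB = ⌊$76,014 × 125%/10⌋ = $9,501; SL = ⌊$65,514/3⌋ = $21,838 → take SL $21,838. Book value $54,176.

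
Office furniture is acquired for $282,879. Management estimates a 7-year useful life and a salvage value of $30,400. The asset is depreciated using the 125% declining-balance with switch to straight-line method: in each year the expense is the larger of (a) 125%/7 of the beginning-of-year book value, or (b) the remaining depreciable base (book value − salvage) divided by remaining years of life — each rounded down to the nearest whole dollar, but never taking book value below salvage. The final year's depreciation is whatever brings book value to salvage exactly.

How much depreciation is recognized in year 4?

Depreciable base = $282,879 − $30,400 = $252,479.
Year 1: DB = ⌊$282,879 × 125%/7⌋ = $50,514; SL = ⌊$252,479/7⌋ = $36,068 → take DB $50,514. Book value $232,365.
Year 2: DB = ⌊$232,365 × 125%/7⌋ = $41,493; SL = ⌊$201,965/6⌋ = $33,660 → take DB $41,493. Book value $190,872.
Year 3: DB = ⌊$190,872 × 125%/7⌋ = $34,084; SL = ⌊$160,472/5⌋ = $32,094 → take DB $34,084. Book value $156,788.
Year 4: DB = ⌊$156,788 × 125%/7⌋ = $27,997; SL = ⌊$126,388/4⌋ = $31,597 → take SL $31,597. Book value $125,191.

$31,597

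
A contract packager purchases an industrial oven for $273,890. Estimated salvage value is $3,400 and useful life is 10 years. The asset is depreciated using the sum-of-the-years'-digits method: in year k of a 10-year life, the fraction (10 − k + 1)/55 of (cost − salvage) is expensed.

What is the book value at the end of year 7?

Depreciable base = $273,890 − $3,400 = $270,490.
Sum of the years' digits = 10+9+8+7+6+5+4+3+2+1 = 55.
Year 1: $270,490 × 10/55 = $49,180. Book value $224,710.
Year 2: $270,490 × 9/55 = $44,262. Book value $180,448.
Year 3: $270,490 × 8/55 = $39,344. Book value $141,104.
Year 4: $270,490 × 7/55 = $34,426. Book value $106,678.
Year 5: $270,490 × 6/55 = $29,508. Book value $77,170.
Year 6: $270,490 × 5/55 = $24,590. Book value $52,580.
Year 7: $270,490 × 4/55 = $19,672. Book value $32,908.

$32,908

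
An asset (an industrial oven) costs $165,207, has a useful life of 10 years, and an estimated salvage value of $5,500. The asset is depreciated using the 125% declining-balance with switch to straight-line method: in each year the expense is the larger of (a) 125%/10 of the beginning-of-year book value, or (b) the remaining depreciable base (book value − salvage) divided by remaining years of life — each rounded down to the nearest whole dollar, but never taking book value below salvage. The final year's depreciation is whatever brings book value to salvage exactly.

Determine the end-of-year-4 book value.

Depreciable base = $165,207 − $5,500 = $159,707.
Year 1: DB = ⌊$165,207 × 125%/10⌋ = $20,650; SL = ⌊$159,707/10⌋ = $15,970 → take DB $20,650. Book value $144,557.
Year 2: DB = ⌊$144,557 × 125%/10⌋ = $18,069; SL = ⌊$139,057/9⌋ = $15,450 → take DB $18,069. Book value $126,488.
Year 3: DB = ⌊$126,488 × 125%/10⌋ = $15,811; SL = ⌊$120,988/8⌋ = $15,123 → take DB $15,811. Book value $110,677.
Year 4: DB = ⌊$110,677 × 125%/10⌋ = $13,834; SL = ⌊$105,177/7⌋ = $15,025 → take SL $15,025. Book value $95,652.

$95,652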